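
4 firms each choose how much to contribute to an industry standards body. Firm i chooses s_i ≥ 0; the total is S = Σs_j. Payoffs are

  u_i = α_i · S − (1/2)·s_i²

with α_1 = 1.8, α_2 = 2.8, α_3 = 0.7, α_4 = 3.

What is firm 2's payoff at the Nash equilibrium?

19.32

Firm i's FOC: ∂u_i/∂s_i = α_i − s_i = 0, so s_i* = α_i.
NE contributions = (1.8, 2.8, 0.7, 3); S = 8.3.
u_2 = α_2·S − ½·(s_2)² = 2.8·8.3 − ½·2.8² = 19.32.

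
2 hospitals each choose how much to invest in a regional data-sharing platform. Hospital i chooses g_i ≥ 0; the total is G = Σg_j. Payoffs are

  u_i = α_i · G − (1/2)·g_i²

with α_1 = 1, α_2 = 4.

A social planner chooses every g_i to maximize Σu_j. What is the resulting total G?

10

Planner FOC: ∂(Σu_j)/∂g_i = (Σα_j) − g_i = 0, so g_i^SO = Σα_j = 5 for every i; G^SO = 10.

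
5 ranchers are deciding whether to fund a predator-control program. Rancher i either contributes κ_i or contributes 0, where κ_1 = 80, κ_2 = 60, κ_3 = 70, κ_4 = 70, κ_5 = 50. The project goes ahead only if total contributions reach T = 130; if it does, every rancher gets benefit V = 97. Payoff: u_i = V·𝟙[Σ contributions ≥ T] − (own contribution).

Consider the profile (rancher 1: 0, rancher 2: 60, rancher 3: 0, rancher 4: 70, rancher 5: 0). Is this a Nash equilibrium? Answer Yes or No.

Total = 130 ≥ 130: provided.
Rancher 1 (pledges 0, payoff 97): pledging 80 → total 210, payoff 17. No gain.
Rancher 2 (pledges 60, payoff 37): dropping to 0 → total 70, payoff 0. No gain.
Rancher 3 (pledges 0, payoff 97): pledging 70 → total 200, payoff 27. No gain.
Rancher 4 (pledges 70, payoff 27): dropping to 0 → total 60, payoff 0. No gain.
Rancher 5 (pledges 0, payoff 97): pledging 50 → total 180, payoff 47. No gain.

Yes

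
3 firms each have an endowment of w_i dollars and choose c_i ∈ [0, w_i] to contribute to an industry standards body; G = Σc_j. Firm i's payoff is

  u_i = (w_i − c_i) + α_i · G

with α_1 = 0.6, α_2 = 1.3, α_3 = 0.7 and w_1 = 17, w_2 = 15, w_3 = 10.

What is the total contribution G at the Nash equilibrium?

15

∂u_i/∂c_i = α_i − 1, so firm i contributes w_i if α_i > 1, else 0.
α_i > 1 for i ∈ {2}; NE contributions (0, 15, 0), G = 15.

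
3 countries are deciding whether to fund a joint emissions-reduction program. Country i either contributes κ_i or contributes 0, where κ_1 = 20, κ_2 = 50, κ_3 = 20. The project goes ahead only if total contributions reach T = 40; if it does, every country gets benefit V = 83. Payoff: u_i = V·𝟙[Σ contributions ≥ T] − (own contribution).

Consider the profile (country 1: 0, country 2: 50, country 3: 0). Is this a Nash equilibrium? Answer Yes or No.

Total = 50 ≥ 40: provided.
Country 1 (pledges 0, payoff 83): pledging 20 → total 70, payoff 63. No gain.
Country 2 (pledges 50, payoff 33): dropping to 0 → total 0, payoff 0. No gain.
Country 3 (pledges 0, payoff 83): pledging 20 → total 70, payoff 63. No gain.

Yes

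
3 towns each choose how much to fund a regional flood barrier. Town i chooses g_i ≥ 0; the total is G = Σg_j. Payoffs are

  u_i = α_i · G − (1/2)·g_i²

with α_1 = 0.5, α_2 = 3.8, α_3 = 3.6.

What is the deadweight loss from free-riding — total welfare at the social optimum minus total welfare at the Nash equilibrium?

45.03

Town i's FOC: ∂u_i/∂g_i = α_i − g_i = 0, so g_i* = α_i.
NE contributions = (0.5, 3.8, 3.6); G = 7.9.
W^NE = (Σα)·G − ½Σα_i² = 7.9² − ½·27.65 = 48.585.
Planner sets g_i = Σα_j = 7.9 for every i, so G^SO = 3·7.9 = 23.7.
W^SO = (Σα)·G^SO − ½·3·(Σα)² = (3/2)·7.9² = 93.615.
Deadweight loss = W^SO − W^NE = 45.03.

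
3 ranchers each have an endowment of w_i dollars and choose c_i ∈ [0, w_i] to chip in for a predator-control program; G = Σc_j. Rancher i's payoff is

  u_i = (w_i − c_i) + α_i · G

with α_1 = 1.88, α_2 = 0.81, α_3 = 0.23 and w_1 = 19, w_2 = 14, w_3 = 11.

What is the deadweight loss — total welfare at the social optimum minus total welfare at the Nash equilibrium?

∂u_i/∂c_i = α_i − 1, so rancher i contributes w_i if α_i > 1, else 0.
α_i > 1 for i ∈ {1}; NE contributions (19, 0, 0), G = 19.
W^NE = Σw_i − G^NE + (Σα_i)·G^NE = 44 + 1.92·19 = 80.48.
Planner: ∂(Σu_j)/∂c_i = Σα_j − 1 = 1.92 > 0, so everyone contributes w_i; G^SO = 44, W^SO = 44 + 1.92·44 = 128.48.
Deadweight loss = 48.

48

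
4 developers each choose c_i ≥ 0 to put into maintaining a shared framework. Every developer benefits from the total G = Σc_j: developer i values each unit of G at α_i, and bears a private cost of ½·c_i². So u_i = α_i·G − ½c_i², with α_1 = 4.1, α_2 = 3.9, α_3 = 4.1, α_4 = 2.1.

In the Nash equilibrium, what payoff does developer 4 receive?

27.615

Developer i's FOC: ∂u_i/∂c_i = α_i − c_i = 0, so c_i* = α_i.
NE contributions = (4.1, 3.9, 4.1, 2.1); G = 14.2.
u_4 = α_4·G − ½·(c_4)² = 2.1·14.2 − ½·2.1² = 27.615.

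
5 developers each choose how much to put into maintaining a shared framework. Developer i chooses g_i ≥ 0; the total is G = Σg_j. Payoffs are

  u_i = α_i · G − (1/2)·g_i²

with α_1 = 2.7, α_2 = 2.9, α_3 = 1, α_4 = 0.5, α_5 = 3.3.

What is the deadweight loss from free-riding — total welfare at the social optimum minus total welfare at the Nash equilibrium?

176.16

Developer i's FOC: ∂u_i/∂g_i = α_i − g_i = 0, so g_i* = α_i.
NE contributions = (2.7, 2.9, 1, 0.5, 3.3); G = 10.4.
W^NE = (Σα)·G − ½Σα_i² = 10.4² − ½·27.84 = 94.24.
Planner sets g_i = Σα_j = 10.4 for every i, so G^SO = 5·10.4 = 52.
W^SO = (Σα)·G^SO − ½·5·(Σα)² = (5/2)·10.4² = 270.4.
Deadweight loss = W^SO − W^NE = 176.16.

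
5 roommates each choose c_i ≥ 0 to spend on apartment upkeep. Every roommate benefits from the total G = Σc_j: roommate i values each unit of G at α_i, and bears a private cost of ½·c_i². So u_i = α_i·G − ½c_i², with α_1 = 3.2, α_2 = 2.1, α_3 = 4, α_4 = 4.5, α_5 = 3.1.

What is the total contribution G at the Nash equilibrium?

16.9

Roommate i's FOC: ∂u_i/∂c_i = α_i − c_i = 0, so c_i* = α_i.
NE contributions = (3.2, 2.1, 4, 4.5, 3.1); G = 16.9.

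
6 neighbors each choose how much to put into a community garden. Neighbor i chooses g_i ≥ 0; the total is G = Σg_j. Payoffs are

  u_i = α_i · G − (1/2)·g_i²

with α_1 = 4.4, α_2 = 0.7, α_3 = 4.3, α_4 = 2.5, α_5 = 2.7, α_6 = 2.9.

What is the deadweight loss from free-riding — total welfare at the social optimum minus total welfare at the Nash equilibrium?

Neighbor i's FOC: ∂u_i/∂g_i = α_i − g_i = 0, so g_i* = α_i.
NE contributions = (4.4, 0.7, 4.3, 2.5, 2.7, 2.9); G = 17.5.
W^NE = (Σα)·G − ½Σα_i² = 17.5² − ½·60.29 = 276.105.
Planner sets g_i = Σα_j = 17.5 for every i, so G^SO = 6·17.5 = 105.
W^SO = (Σα)·G^SO − ½·6·(Σα)² = (6/2)·17.5² = 918.75.
Deadweight loss = W^SO − W^NE = 642.645.

642.645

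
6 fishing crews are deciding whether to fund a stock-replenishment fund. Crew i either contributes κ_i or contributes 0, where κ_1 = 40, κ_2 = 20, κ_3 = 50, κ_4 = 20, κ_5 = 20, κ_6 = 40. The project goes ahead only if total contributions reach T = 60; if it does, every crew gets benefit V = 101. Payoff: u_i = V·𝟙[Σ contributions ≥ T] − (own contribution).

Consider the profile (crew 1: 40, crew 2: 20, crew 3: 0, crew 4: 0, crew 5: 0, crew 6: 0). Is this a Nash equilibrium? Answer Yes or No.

Total = 60 ≥ 60: provided.
Crew 1 (pledges 40, payoff 61): dropping to 0 → total 20, payoff 0. No gain.
Crew 2 (pledges 20, payoff 81): dropping to 0 → total 40, payoff 0. No gain.
Crew 3 (pledges 0, payoff 101): pledging 50 → total 110, payoff 51. No gain.
Crew 4 (pledges 0, payoff 101): pledging 20 → total 80, payoff 81. No gain.
Crew 5 (pledges 0, payoff 101): pledging 20 → total 80, payoff 81. No gain.
Crew 6 (pledges 0, payoff 101): pledging 40 → total 100, payoff 61. No gain.

Yes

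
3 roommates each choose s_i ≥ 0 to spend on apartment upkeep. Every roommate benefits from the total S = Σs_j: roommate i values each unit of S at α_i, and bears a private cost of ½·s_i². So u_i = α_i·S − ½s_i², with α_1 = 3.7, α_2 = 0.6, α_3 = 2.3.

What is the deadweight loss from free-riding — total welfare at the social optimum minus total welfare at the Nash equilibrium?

31.45

Roommate i's FOC: ∂u_i/∂s_i = α_i − s_i = 0, so s_i* = α_i.
NE contributions = (3.7, 0.6, 2.3); S = 6.6.
W^NE = (Σα)·S − ½Σα_i² = 6.6² − ½·19.34 = 33.89.
Planner sets s_i = Σα_j = 6.6 for every i, so S^SO = 3·6.6 = 19.8.
W^SO = (Σα)·S^SO − ½·3·(Σα)² = (3/2)·6.6² = 65.34.
Deadweight loss = W^SO − W^NE = 31.45.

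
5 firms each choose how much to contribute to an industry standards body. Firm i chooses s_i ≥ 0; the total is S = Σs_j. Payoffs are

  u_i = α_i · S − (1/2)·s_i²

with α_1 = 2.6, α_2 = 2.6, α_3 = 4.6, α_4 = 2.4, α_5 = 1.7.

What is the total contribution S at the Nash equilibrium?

13.9

Firm i's FOC: ∂u_i/∂s_i = α_i − s_i = 0, so s_i* = α_i.
NE contributions = (2.6, 2.6, 4.6, 2.4, 1.7); S = 13.9.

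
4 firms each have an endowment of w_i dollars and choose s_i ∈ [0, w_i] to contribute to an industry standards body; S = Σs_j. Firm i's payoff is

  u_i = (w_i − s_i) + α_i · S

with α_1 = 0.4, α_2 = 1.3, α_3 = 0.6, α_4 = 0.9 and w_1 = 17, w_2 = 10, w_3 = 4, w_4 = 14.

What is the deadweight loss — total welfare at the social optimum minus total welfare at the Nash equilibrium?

∂u_i/∂s_i = α_i − 1, so firm i contributes w_i if α_i > 1, else 0.
α_i > 1 for i ∈ {2}; NE contributions (0, 10, 0, 0), S = 10.
W^NE = Σw_i − S^NE + (Σα_i)·S^NE = 45 + 2.2·10 = 67.
Planner: ∂(Σu_j)/∂s_i = Σα_j − 1 = 2.2 > 0, so everyone contributes w_i; S^SO = 45, W^SO = 45 + 2.2·45 = 144.
Deadweight loss = 77.

77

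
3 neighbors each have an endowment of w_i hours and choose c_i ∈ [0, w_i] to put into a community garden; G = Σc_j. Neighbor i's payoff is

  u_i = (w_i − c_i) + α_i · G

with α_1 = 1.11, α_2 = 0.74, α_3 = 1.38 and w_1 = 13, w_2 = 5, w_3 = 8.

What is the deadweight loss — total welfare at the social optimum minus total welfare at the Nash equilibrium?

11.15

∂u_i/∂c_i = α_i − 1, so neighbor i contributes w_i if α_i > 1, else 0.
α_i > 1 for i ∈ {1, 3}; NE contributions (13, 0, 8), G = 21.
W^NE = Σw_i − G^NE + (Σα_i)·G^NE = 26 + 2.23·21 = 72.83.
Planner: ∂(Σu_j)/∂c_i = Σα_j − 1 = 2.23 > 0, so everyone contributes w_i; G^SO = 26, W^SO = 26 + 2.23·26 = 83.98.
Deadweight loss = 11.15.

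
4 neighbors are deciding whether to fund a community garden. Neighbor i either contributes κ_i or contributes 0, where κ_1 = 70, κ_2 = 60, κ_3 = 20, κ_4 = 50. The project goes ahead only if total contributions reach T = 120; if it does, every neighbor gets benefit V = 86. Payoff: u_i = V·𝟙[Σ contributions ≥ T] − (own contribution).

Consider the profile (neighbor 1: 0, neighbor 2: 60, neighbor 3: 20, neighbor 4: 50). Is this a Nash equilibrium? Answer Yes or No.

Total = 130 ≥ 120: provided.
Neighbor 1 (pledges 0, payoff 86): pledging 70 → total 200, payoff 16. No gain.
Neighbor 2 (pledges 60, payoff 26): dropping to 0 → total 70, payoff 0. No gain.
Neighbor 3 (pledges 20, payoff 66): dropping to 0 → total 110, payoff 0. No gain.
Neighbor 4 (pledges 50, payoff 36): dropping to 0 → total 80, payoff 0. No gain.

Yes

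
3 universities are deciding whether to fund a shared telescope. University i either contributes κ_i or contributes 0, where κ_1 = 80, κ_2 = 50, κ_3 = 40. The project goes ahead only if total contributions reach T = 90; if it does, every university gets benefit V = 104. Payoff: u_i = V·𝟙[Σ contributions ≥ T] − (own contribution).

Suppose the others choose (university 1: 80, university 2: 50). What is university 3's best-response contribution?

0

Others' total = 130 ≥ 90; contributing adds cost 40 for no extra benefit.
Best response: 0.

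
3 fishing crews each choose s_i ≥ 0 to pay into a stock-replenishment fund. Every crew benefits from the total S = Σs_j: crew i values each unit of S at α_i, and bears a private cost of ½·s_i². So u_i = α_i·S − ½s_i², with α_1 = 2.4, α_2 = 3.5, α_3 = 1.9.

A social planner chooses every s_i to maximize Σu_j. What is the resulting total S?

Planner FOC: ∂(Σu_j)/∂s_i = (Σα_j) − s_i = 0, so s_i^SO = Σα_j = 7.8 for every i; S^SO = 23.4.

23.4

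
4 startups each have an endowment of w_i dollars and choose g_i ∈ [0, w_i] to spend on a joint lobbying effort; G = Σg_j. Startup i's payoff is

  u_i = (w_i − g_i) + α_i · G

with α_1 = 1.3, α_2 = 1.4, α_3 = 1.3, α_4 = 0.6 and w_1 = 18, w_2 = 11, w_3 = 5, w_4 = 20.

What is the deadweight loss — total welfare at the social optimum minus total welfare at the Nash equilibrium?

∂u_i/∂g_i = α_i − 1, so startup i contributes w_i if α_i > 1, else 0.
α_i > 1 for i ∈ {1, 2, 3}; NE contributions (18, 11, 5, 0), G = 34.
W^NE = Σw_i − G^NE + (Σα_i)·G^NE = 54 + 3.6·34 = 176.4.
Planner: ∂(Σu_j)/∂g_i = Σα_j − 1 = 3.6 > 0, so everyone contributes w_i; G^SO = 54, W^SO = 54 + 3.6·54 = 248.4.
Deadweight loss = 72.

72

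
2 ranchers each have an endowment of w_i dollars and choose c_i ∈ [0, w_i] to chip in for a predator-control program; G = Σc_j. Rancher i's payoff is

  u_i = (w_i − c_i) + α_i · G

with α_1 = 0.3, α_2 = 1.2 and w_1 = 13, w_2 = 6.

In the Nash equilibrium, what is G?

6

∂u_i/∂c_i = α_i − 1, so rancher i contributes w_i if α_i > 1, else 0.
α_i > 1 for i ∈ {2}; NE contributions (0, 6), G = 6.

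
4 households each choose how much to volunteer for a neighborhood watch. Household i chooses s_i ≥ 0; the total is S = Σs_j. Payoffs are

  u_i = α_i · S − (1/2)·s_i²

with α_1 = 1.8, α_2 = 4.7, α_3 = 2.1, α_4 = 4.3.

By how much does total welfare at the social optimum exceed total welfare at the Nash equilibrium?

Household i's FOC: ∂u_i/∂s_i = α_i − s_i = 0, so s_i* = α_i.
NE contributions = (1.8, 4.7, 2.1, 4.3); S = 12.9.
W^NE = (Σα)·S − ½Σα_i² = 12.9² − ½·48.23 = 142.295.
Planner sets s_i = Σα_j = 12.9 for every i, so S^SO = 4·12.9 = 51.6.
W^SO = (Σα)·S^SO − ½·4·(Σα)² = (4/2)·12.9² = 332.82.
Deadweight loss = W^SO − W^NE = 190.525.

190.525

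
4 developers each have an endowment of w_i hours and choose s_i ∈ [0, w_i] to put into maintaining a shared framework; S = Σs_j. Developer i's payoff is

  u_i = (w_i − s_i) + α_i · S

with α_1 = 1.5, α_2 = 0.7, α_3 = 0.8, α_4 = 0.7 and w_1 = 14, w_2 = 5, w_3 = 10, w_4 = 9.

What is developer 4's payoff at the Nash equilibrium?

∂u_i/∂s_i = α_i − 1, so developer i contributes w_i if α_i > 1, else 0.
α_i > 1 for i ∈ {1}; NE contributions (14, 0, 0, 0), S = 14.
u_4 = (9 − 0) + 0.7·14 = 18.8.

18.8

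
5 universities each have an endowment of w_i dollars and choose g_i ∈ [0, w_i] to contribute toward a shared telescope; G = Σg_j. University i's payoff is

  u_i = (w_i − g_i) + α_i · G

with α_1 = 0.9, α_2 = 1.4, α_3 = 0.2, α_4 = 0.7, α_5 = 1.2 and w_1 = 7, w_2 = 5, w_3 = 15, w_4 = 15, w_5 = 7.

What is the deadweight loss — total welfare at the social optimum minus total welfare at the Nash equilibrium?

∂u_i/∂g_i = α_i − 1, so university i contributes w_i if α_i > 1, else 0.
α_i > 1 for i ∈ {2, 5}; NE contributions (0, 5, 0, 0, 7), G = 12.
W^NE = Σw_i − G^NE + (Σα_i)·G^NE = 49 + 3.4·12 = 89.8.
Planner: ∂(Σu_j)/∂g_i = Σα_j − 1 = 3.4 > 0, so everyone contributes w_i; G^SO = 49, W^SO = 49 + 3.4·49 = 215.6.
Deadweight loss = 125.8.

125.8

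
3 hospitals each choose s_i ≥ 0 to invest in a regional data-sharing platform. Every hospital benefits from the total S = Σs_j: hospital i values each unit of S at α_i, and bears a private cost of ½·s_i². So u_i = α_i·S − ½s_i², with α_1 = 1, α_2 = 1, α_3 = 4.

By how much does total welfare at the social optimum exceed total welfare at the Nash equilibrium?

27

Hospital i's FOC: ∂u_i/∂s_i = α_i − s_i = 0, so s_i* = α_i.
NE contributions = (1, 1, 4); S = 6.
W^NE = (Σα)·S − ½Σα_i² = 6² − ½·18 = 27.
Planner sets s_i = Σα_j = 6 for every i, so S^SO = 3·6 = 18.
W^SO = (Σα)·S^SO − ½·3·(Σα)² = (3/2)·6² = 54.
Deadweight loss = W^SO − W^NE = 27.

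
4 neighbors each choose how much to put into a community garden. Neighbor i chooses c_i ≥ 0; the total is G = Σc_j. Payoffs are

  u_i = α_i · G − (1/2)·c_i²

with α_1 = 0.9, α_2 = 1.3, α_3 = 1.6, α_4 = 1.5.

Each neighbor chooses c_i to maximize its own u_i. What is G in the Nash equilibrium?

Neighbor i's FOC: ∂u_i/∂c_i = α_i − c_i = 0, so c_i* = α_i.
NE contributions = (0.9, 1.3, 1.6, 1.5); G = 5.3.

5.3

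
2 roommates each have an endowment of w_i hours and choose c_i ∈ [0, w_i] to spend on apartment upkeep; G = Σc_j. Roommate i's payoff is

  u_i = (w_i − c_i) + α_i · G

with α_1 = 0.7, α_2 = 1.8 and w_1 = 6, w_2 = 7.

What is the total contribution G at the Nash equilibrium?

∂u_i/∂c_i = α_i − 1, so roommate i contributes w_i if α_i > 1, else 0.
α_i > 1 for i ∈ {2}; NE contributions (0, 7), G = 7.

7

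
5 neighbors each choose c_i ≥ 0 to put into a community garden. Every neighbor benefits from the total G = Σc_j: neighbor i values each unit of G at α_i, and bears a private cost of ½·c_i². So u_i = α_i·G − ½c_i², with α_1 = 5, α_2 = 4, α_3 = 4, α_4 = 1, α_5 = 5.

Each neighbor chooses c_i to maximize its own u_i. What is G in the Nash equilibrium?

Neighbor i's FOC: ∂u_i/∂c_i = α_i − c_i = 0, so c_i* = α_i.
NE contributions = (5, 4, 4, 1, 5); G = 19.

19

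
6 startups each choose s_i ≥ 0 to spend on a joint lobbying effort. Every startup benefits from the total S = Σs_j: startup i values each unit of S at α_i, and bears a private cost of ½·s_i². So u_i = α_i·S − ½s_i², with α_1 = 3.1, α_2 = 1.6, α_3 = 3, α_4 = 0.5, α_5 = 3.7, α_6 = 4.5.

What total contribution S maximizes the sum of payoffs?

Planner FOC: ∂(Σu_j)/∂s_i = (Σα_j) − s_i = 0, so s_i^SO = Σα_j = 16.4 for every i; S^SO = 98.4.

98.4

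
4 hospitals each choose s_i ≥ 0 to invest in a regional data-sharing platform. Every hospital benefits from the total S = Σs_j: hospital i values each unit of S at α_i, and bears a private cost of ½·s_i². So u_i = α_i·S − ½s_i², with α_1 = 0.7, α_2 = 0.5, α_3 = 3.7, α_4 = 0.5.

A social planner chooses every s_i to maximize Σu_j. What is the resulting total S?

21.6

Planner FOC: ∂(Σu_j)/∂s_i = (Σα_j) − s_i = 0, so s_i^SO = Σα_j = 5.4 for every i; S^SO = 21.6.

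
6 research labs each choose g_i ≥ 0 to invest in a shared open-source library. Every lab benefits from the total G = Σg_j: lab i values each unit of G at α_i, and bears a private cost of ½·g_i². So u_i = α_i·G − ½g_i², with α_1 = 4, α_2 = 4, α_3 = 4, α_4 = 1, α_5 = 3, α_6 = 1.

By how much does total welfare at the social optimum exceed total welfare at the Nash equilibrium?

607.5

Lab i's FOC: ∂u_i/∂g_i = α_i − g_i = 0, so g_i* = α_i.
NE contributions = (4, 4, 4, 1, 3, 1); G = 17.
W^NE = (Σα)·G − ½Σα_i² = 17² − ½·59 = 259.5.
Planner sets g_i = Σα_j = 17 for every i, so G^SO = 6·17 = 102.
W^SO = (Σα)·G^SO − ½·6·(Σα)² = (6/2)·17² = 867.
Deadweight loss = W^SO − W^NE = 607.5.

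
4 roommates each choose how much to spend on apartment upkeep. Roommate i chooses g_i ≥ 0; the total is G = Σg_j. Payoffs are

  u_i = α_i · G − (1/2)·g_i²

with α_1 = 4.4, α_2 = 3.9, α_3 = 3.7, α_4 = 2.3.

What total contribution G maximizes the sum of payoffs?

Planner FOC: ∂(Σu_j)/∂g_i = (Σα_j) − g_i = 0, so g_i^SO = Σα_j = 14.3 for every i; G^SO = 57.2.

57.2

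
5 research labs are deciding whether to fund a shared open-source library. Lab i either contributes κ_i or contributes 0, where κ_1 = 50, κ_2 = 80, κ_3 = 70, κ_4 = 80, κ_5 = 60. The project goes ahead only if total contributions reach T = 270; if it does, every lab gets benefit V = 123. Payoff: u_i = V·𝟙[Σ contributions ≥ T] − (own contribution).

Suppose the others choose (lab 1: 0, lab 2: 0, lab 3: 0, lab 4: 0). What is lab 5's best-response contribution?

0

Others' total = 0. Even contributing 60 gives 60 < 270: no benefit either way.
Best response: 0.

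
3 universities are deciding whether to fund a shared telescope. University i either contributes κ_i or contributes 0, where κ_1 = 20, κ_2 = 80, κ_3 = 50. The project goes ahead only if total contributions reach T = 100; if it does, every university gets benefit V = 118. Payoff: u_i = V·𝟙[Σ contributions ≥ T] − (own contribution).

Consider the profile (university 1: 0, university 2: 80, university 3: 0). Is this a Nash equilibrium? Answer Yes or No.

Total = 80 < 100: not provided.
University 1 (pledges 0, payoff 0): pledging 20 → total 100, payoff 98. Profitable deviation.

No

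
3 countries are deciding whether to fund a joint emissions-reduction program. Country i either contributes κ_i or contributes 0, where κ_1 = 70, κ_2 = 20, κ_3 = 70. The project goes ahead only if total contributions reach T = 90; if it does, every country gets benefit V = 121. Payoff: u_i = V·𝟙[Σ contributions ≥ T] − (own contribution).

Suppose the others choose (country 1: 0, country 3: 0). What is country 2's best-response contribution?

Others' total = 0. Even contributing 20 gives 20 < 90: no benefit either way.
Best response: 0.

0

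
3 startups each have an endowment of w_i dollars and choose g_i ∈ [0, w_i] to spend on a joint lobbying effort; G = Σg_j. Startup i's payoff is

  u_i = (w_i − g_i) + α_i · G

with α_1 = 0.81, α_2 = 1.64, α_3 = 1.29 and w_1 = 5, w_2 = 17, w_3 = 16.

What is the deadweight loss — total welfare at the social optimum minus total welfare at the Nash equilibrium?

13.7

∂u_i/∂g_i = α_i − 1, so startup i contributes w_i if α_i > 1, else 0.
α_i > 1 for i ∈ {2, 3}; NE contributions (0, 17, 16), G = 33.
W^NE = Σw_i − G^NE + (Σα_i)·G^NE = 38 + 2.74·33 = 128.42.
Planner: ∂(Σu_j)/∂g_i = Σα_j − 1 = 2.74 > 0, so everyone contributes w_i; G^SO = 38, W^SO = 38 + 2.74·38 = 142.12.
Deadweight loss = 13.7.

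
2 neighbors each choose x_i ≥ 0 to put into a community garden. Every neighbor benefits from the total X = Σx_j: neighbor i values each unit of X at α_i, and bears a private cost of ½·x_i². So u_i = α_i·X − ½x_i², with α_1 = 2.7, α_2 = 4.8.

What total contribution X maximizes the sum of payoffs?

15

Planner FOC: ∂(Σu_j)/∂x_i = (Σα_j) − x_i = 0, so x_i^SO = Σα_j = 7.5 for every i; X^SO = 15.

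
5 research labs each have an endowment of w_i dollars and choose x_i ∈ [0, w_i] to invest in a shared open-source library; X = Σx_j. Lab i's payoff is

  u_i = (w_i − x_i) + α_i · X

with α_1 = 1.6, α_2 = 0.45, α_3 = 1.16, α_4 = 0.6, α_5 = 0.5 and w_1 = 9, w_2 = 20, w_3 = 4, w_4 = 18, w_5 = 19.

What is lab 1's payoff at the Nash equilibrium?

20.8

∂u_i/∂x_i = α_i − 1, so lab i contributes w_i if α_i > 1, else 0.
α_i > 1 for i ∈ {1, 3}; NE contributions (9, 0, 4, 0, 0), X = 13.
u_1 = (9 − 9) + 1.6·13 = 20.8.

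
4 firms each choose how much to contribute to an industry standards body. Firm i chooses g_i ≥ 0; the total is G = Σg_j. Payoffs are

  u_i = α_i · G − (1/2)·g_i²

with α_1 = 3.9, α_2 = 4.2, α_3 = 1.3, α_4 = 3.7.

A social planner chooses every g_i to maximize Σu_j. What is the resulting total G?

Planner FOC: ∂(Σu_j)/∂g_i = (Σα_j) − g_i = 0, so g_i^SO = Σα_j = 13.1 for every i; G^SO = 52.4.

52.4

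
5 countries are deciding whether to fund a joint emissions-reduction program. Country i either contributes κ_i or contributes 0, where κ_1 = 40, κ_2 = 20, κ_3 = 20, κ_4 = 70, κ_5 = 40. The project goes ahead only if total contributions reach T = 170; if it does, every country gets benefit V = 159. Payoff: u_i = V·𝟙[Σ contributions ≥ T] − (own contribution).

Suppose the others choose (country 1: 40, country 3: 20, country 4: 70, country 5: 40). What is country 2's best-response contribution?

0

Others' total = 170 ≥ 170; contributing adds cost 20 for no extra benefit.
Best response: 0.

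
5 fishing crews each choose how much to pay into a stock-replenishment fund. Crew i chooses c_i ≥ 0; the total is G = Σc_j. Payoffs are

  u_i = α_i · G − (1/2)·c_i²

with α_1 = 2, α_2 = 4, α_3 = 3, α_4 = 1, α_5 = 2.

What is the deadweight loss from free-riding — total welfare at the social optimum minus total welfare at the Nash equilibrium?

Crew i's FOC: ∂u_i/∂c_i = α_i − c_i = 0, so c_i* = α_i.
NE contributions = (2, 4, 3, 1, 2); G = 12.
W^NE = (Σα)·G − ½Σα_i² = 12² − ½·34 = 127.
Planner sets c_i = Σα_j = 12 for every i, so G^SO = 5·12 = 60.
W^SO = (Σα)·G^SO − ½·5·(Σα)² = (5/2)·12² = 360.
Deadweight loss = W^SO − W^NE = 233.

233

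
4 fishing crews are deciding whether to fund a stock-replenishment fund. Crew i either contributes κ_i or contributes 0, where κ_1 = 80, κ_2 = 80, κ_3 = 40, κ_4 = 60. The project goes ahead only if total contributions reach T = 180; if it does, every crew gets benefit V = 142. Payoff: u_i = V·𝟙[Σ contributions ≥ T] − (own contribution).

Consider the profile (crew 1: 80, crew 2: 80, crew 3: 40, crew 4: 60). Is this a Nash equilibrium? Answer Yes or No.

No

Total = 260 ≥ 180: provided.
Crew 1 (pledges 80, payoff 62): dropping to 0 → total 180, payoff 142. Profitable deviation.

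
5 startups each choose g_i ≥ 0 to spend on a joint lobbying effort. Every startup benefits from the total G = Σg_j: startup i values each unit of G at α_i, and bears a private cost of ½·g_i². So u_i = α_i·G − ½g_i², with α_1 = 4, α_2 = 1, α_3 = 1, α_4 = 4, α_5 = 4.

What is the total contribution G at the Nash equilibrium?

Startup i's FOC: ∂u_i/∂g_i = α_i − g_i = 0, so g_i* = α_i.
NE contributions = (4, 1, 1, 4, 4); G = 14.

14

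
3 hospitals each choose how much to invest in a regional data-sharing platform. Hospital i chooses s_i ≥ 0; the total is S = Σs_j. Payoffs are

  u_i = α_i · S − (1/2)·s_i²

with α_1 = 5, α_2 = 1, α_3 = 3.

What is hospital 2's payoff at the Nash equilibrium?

8.5

Hospital i's FOC: ∂u_i/∂s_i = α_i − s_i = 0, so s_i* = α_i.
NE contributions = (5, 1, 3); S = 9.
u_2 = α_2·S − ½·(s_2)² = 1·9 − ½·1² = 8.5.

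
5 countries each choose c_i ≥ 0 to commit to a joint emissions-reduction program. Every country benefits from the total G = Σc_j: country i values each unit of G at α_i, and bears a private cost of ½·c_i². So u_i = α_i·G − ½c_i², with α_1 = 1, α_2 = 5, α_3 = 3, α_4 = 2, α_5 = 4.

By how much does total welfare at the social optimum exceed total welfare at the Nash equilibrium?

Country i's FOC: ∂u_i/∂c_i = α_i − c_i = 0, so c_i* = α_i.
NE contributions = (1, 5, 3, 2, 4); G = 15.
W^NE = (Σα)·G − ½Σα_i² = 15² − ½·55 = 197.5.
Planner sets c_i = Σα_j = 15 for every i, so G^SO = 5·15 = 75.
W^SO = (Σα)·G^SO − ½·5·(Σα)² = (5/2)·15² = 562.5.
Deadweight loss = W^SO − W^NE = 365.

365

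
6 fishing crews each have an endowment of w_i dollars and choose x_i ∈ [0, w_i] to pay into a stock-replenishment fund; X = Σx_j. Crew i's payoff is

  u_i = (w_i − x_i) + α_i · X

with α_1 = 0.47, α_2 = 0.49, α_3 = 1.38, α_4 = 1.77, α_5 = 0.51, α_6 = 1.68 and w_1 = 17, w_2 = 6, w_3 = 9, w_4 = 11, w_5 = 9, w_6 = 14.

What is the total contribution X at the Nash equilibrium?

34

∂u_i/∂x_i = α_i − 1, so crew i contributes w_i if α_i > 1, else 0.
α_i > 1 for i ∈ {3, 4, 6}; NE contributions (0, 0, 9, 11, 0, 14), X = 34.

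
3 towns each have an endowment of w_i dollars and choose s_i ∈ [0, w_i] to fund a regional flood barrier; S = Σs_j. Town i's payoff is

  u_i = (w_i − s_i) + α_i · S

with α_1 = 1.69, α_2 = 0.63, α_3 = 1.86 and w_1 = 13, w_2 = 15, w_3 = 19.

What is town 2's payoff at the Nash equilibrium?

35.16

∂u_i/∂s_i = α_i − 1, so town i contributes w_i if α_i > 1, else 0.
α_i > 1 for i ∈ {1, 3}; NE contributions (13, 0, 19), S = 32.
u_2 = (15 − 0) + 0.63·32 = 35.16.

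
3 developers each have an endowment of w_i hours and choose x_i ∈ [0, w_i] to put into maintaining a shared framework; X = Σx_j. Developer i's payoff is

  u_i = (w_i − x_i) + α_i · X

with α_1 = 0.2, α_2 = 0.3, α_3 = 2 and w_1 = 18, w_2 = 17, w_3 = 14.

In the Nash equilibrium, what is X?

∂u_i/∂x_i = α_i − 1, so developer i contributes w_i if α_i > 1, else 0.
α_i > 1 for i ∈ {3}; NE contributions (0, 0, 14), X = 14.

14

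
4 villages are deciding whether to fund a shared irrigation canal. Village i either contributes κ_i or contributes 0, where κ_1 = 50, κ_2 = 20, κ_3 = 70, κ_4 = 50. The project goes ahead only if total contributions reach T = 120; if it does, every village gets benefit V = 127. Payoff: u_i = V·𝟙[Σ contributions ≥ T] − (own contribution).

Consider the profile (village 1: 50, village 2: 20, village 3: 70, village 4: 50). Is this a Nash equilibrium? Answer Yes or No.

Total = 190 ≥ 120: provided.
Village 1 (pledges 50, payoff 77): dropping to 0 → total 140, payoff 127. Profitable deviation.

No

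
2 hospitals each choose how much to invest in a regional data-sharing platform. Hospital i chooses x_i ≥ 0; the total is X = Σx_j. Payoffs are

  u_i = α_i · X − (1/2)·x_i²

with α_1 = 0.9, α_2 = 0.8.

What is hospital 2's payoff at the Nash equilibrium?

1.04

Hospital i's FOC: ∂u_i/∂x_i = α_i − x_i = 0, so x_i* = α_i.
NE contributions = (0.9, 0.8); X = 1.7.
u_2 = α_2·X − ½·(x_2)² = 0.8·1.7 − ½·0.8² = 1.04.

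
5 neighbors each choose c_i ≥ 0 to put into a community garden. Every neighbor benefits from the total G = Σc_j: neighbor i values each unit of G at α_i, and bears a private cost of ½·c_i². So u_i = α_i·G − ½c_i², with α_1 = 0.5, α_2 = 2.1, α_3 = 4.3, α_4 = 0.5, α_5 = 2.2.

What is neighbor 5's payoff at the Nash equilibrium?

18.7

Neighbor i's FOC: ∂u_i/∂c_i = α_i − c_i = 0, so c_i* = α_i.
NE contributions = (0.5, 2.1, 4.3, 0.5, 2.2); G = 9.6.
u_5 = α_5·G − ½·(c_5)² = 2.2·9.6 − ½·2.2² = 18.7.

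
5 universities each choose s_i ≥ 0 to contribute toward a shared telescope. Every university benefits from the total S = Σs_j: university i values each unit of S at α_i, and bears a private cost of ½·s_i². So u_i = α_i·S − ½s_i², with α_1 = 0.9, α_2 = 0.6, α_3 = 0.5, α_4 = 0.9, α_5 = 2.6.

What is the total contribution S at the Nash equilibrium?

5.5

University i's FOC: ∂u_i/∂s_i = α_i − s_i = 0, so s_i* = α_i.
NE contributions = (0.9, 0.6, 0.5, 0.9, 2.6); S = 5.5.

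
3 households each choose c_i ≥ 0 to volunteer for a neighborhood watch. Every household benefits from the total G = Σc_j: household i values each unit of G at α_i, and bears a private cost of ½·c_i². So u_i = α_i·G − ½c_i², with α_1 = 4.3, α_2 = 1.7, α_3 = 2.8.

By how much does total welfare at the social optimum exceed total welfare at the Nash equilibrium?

Household i's FOC: ∂u_i/∂c_i = α_i − c_i = 0, so c_i* = α_i.
NE contributions = (4.3, 1.7, 2.8); G = 8.8.
W^NE = (Σα)·G − ½Σα_i² = 8.8² − ½·29.22 = 62.83.
Planner sets c_i = Σα_j = 8.8 for every i, so G^SO = 3·8.8 = 26.4.
W^SO = (Σα)·G^SO − ½·3·(Σα)² = (3/2)·8.8² = 116.16.
Deadweight loss = W^SO − W^NE = 53.33.

53.33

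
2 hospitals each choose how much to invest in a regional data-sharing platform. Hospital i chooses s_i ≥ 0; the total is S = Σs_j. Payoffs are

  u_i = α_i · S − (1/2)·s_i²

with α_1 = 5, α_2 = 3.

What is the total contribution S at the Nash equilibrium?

Hospital i's FOC: ∂u_i/∂s_i = α_i − s_i = 0, so s_i* = α_i.
NE contributions = (5, 3); S = 8.

8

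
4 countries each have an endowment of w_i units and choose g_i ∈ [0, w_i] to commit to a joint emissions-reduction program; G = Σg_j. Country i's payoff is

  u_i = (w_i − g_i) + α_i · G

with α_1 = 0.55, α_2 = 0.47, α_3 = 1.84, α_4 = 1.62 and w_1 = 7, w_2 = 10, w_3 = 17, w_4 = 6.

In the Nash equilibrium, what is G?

∂u_i/∂g_i = α_i − 1, so country i contributes w_i if α_i > 1, else 0.
α_i > 1 for i ∈ {3, 4}; NE contributions (0, 0, 17, 6), G = 23.

23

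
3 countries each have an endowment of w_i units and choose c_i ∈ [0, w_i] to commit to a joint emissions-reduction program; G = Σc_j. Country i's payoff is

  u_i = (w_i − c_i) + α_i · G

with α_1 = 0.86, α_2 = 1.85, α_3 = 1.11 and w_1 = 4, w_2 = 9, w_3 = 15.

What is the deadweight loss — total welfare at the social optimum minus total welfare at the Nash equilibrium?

11.28

∂u_i/∂c_i = α_i − 1, so country i contributes w_i if α_i > 1, else 0.
α_i > 1 for i ∈ {2, 3}; NE contributions (0, 9, 15), G = 24.
W^NE = Σw_i − G^NE + (Σα_i)·G^NE = 28 + 2.82·24 = 95.68.
Planner: ∂(Σu_j)/∂c_i = Σα_j − 1 = 2.82 > 0, so everyone contributes w_i; G^SO = 28, W^SO = 28 + 2.82·28 = 106.96.
Deadweight loss = 11.28.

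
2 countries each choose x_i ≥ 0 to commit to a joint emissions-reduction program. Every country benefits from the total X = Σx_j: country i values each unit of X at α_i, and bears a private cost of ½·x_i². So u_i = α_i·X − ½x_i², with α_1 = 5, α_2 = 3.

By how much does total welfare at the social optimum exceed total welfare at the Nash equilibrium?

Country i's FOC: ∂u_i/∂x_i = α_i − x_i = 0, so x_i* = α_i.
NE contributions = (5, 3); X = 8.
W^NE = (Σα)·X − ½Σα_i² = 8² − ½·34 = 47.
Planner sets x_i = Σα_j = 8 for every i, so X^SO = 2·8 = 16.
W^SO = (Σα)·X^SO − ½·2·(Σα)² = (2/2)·8² = 64.
Deadweight loss = W^SO − W^NE = 17.

17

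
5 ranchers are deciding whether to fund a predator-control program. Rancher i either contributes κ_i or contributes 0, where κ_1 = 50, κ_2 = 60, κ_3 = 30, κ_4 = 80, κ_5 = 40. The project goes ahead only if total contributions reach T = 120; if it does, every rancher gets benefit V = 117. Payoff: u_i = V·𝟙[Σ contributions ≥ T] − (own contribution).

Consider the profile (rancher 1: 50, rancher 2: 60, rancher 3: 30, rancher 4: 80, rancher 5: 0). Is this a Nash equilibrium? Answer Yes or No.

No

Total = 220 ≥ 120: provided.
Rancher 1 (pledges 50, payoff 67): dropping to 0 → total 170, payoff 117. Profitable deviation.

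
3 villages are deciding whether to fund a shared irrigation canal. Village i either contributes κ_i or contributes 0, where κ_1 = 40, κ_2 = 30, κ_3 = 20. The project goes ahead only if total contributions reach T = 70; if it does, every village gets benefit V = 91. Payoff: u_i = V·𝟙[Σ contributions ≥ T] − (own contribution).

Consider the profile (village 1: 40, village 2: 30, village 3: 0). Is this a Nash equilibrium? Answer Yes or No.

Total = 70 ≥ 70: provided.
Village 1 (pledges 40, payoff 51): dropping to 0 → total 30, payoff 0. No gain.
Village 2 (pledges 30, payoff 61): dropping to 0 → total 40, payoff 0. No gain.
Village 3 (pledges 0, payoff 91): pledging 20 → total 90, payoff 71. No gain.

Yes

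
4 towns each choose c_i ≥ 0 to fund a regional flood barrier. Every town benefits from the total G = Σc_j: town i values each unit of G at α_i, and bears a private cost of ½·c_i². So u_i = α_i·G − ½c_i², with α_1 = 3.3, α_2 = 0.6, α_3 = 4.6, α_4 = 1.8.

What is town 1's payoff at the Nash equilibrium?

Town i's FOC: ∂u_i/∂c_i = α_i − c_i = 0, so c_i* = α_i.
NE contributions = (3.3, 0.6, 4.6, 1.8); G = 10.3.
u_1 = α_1·G − ½·(c_1)² = 3.3·10.3 − ½·3.3² = 28.545.

28.545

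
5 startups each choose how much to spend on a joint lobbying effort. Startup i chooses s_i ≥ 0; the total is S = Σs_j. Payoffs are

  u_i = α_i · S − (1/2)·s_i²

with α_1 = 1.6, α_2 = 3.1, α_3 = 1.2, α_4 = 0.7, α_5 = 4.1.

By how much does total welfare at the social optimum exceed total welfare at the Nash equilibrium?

Startup i's FOC: ∂u_i/∂s_i = α_i − s_i = 0, so s_i* = α_i.
NE contributions = (1.6, 3.1, 1.2, 0.7, 4.1); S = 10.7.
W^NE = (Σα)·S − ½Σα_i² = 10.7² − ½·30.91 = 99.035.
Planner sets s_i = Σα_j = 10.7 for every i, so S^SO = 5·10.7 = 53.5.
W^SO = (Σα)·S^SO − ½·5·(Σα)² = (5/2)·10.7² = 286.225.
Deadweight loss = W^SO − W^NE = 187.19.

187.19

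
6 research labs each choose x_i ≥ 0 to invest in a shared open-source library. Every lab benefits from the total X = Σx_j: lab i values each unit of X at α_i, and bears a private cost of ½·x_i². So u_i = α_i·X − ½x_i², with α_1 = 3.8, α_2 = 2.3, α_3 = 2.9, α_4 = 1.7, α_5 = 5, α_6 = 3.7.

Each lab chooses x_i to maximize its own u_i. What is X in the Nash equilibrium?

19.4

Lab i's FOC: ∂u_i/∂x_i = α_i − x_i = 0, so x_i* = α_i.
NE contributions = (3.8, 2.3, 2.9, 1.7, 5, 3.7); X = 19.4.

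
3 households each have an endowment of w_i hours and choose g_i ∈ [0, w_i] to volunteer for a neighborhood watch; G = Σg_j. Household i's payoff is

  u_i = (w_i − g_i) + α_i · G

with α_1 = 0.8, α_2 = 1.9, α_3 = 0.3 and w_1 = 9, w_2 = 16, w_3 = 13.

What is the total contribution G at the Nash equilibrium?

16

∂u_i/∂g_i = α_i − 1, so household i contributes w_i if α_i > 1, else 0.
α_i > 1 for i ∈ {2}; NE contributions (0, 16, 0), G = 16.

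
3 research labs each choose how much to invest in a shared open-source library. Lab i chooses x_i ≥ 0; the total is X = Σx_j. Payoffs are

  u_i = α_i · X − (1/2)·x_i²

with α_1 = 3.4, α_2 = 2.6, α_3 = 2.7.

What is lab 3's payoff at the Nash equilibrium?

19.845

Lab i's FOC: ∂u_i/∂x_i = α_i − x_i = 0, so x_i* = α_i.
NE contributions = (3.4, 2.6, 2.7); X = 8.7.
u_3 = α_3·X − ½·(x_3)² = 2.7·8.7 − ½·2.7² = 19.845.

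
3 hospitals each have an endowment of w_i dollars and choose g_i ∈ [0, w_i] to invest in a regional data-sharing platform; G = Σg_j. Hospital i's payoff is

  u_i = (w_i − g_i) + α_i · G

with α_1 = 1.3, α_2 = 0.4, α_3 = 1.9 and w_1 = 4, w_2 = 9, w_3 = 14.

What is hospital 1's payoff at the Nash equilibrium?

∂u_i/∂g_i = α_i − 1, so hospital i contributes w_i if α_i > 1, else 0.
α_i > 1 for i ∈ {1, 3}; NE contributions (4, 0, 14), G = 18.
u_1 = (4 − 4) + 1.3·18 = 23.4.

23.4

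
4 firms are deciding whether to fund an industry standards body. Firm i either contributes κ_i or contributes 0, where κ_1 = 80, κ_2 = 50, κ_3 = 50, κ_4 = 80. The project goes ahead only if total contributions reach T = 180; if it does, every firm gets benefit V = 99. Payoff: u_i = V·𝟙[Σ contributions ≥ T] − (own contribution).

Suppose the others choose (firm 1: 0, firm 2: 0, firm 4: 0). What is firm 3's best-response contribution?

Others' total = 0. Even contributing 50 gives 50 < 180: no benefit either way.
Best response: 0.

0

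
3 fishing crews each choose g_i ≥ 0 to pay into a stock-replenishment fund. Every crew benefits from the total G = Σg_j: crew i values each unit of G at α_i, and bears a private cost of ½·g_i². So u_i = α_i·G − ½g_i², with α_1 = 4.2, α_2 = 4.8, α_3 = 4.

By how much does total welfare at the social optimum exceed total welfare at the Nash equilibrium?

112.84

Crew i's FOC: ∂u_i/∂g_i = α_i − g_i = 0, so g_i* = α_i.
NE contributions = (4.2, 4.8, 4); G = 13.
W^NE = (Σα)·G − ½Σα_i² = 13² − ½·56.68 = 140.66.
Planner sets g_i = Σα_j = 13 for every i, so G^SO = 3·13 = 39.
W^SO = (Σα)·G^SO − ½·3·(Σα)² = (3/2)·13² = 253.5.
Deadweight loss = W^SO − W^NE = 112.84.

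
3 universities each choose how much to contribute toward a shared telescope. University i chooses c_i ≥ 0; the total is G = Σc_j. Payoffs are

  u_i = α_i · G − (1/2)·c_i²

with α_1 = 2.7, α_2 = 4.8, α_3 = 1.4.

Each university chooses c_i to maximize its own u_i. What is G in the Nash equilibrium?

8.9

University i's FOC: ∂u_i/∂c_i = α_i − c_i = 0, so c_i* = α_i.
NE contributions = (2.7, 4.8, 1.4); G = 8.9.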